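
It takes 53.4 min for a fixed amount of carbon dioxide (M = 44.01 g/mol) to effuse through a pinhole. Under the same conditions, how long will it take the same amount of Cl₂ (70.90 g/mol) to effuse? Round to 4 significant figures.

67.78 min

Since effusion rate ∝ 1/√M, t_Cl₂/t_CO₂ = √(M_Cl₂/M_CO₂) = √(70.90/44.01) = √1.611 = 1.269.
So the time for Cl₂ is 53.4 × 1.269 = 67.78 min.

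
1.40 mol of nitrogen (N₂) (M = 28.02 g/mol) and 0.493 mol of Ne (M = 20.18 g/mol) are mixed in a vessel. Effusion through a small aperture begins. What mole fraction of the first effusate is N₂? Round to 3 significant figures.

Rate_i ∝ x_i/√M_i (Graham's law weighted by mole fraction), so the effusate composition follows n_i/√M_i.
Mole fraction of N₂ in the effusate = (n_N₂/√M_N₂) / (n_N₂/√M_N₂ + n_Ne/√M_Ne)
= (1.40/√28.02) / (1.40/√28.02 + 0.493/√20.18) = 0.2645/(0.2645 + 0.1097) = 0.707.

0.707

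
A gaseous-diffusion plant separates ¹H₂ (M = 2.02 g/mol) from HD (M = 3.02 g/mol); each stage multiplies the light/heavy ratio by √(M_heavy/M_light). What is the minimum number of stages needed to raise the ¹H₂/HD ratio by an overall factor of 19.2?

With α = √(3.02/2.02) per stage, ln α = ½ ln(1.49505) = 0.2011.
Need α^N ≥ 19.2 ⇒ N ≥ ln(19.2) / ln α = 2.955 / 0.2011 = 14.70.
Minimum whole number of stages: N = 15.

15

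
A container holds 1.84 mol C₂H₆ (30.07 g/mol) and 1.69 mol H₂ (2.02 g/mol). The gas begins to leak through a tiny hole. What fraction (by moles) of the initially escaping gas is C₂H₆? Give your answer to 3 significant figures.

0.220

Effusion rate of each component ∝ n_i/√M_i (partial pressure × 1/√M).
x_C₂H₆(eff) = (n_C₂H₆/√M_C₂H₆) / (n_C₂H₆/√M_C₂H₆ + n_H₂/√M_H₂)
= (1.84/√30.07) / (1.84/√30.07 + 1.69/√2.02) = 0.3355/(0.3355 + 1.189) = 0.220.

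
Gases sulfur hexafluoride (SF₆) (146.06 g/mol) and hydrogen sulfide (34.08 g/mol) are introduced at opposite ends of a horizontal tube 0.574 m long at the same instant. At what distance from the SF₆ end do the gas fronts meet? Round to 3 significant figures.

Distances travelled in equal time are proportional to diffusion rates, so d_SF₆/d_H₂S = √(M_H₂S/M_SF₆) = √(34.08/146.06) = 0.4830.
With d_SF₆ + d_H₂S = 0.574 m, d_H₂S = 0.574/(1 + 0.4830) = 0.3870 m.
d_SF₆ = 0.574 − 0.3870 = 0.187 m.

0.187 m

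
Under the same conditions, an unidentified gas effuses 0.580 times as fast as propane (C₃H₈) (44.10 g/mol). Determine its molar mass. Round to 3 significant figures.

131 g/mol

Graham's law gives rate_X/rate_C₃H₈ = √(M_C₃H₈/M_X).
0.580 = √(44.10/M_X)
M_X = 44.10 / 0.580² = 44.10 / 0.3364 = 131 g/mol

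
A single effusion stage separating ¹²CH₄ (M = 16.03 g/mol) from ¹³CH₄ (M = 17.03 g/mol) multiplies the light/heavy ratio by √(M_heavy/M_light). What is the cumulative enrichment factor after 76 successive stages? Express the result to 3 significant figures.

9.97

Overall factor = α^76 with α = √(17.03/16.03), i.e. (17.03/16.03)^(76/2).
= 1.06238^38 = 9.97.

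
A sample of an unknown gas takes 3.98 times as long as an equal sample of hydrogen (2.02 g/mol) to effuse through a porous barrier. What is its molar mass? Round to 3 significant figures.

32.0 g/mol

Using Graham's law: t_X/t_H₂ = √(M_X/M_H₂).
3.98 = √(M_X/2.02)
M_X = 2.02 × 3.98² = 2.02 × 15.84 = 32.0 g/mol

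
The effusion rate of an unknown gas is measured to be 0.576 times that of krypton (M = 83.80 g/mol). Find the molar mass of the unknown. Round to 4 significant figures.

252.6 g/mol

Since effusion rate ∝ 1/√M, rate_X/rate_Kr = √(M_Kr/M_X).
0.576 = √(83.80/M_X)
M_X = 83.80 / 0.576² = 83.80 / 0.3318 = 252.6 g/mol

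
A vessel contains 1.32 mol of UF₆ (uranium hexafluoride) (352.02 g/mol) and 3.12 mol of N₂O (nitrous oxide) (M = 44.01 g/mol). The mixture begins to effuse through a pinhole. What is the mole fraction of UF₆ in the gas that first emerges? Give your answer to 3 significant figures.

Each component's effusion rate ∝ (its partial pressure)·(1/√M) ∝ n_i/√M_i.
Mole fraction of UF₆ in the effusate = (n_UF₆/√M_UF₆) / (n_UF₆/√M_UF₆ + n_N₂O/√M_N₂O)
= (1.32/√352.02) / (1.32/√352.02 + 3.12/√44.01) = 0.07035/(0.07035 + 0.4703) = 0.130.

0.130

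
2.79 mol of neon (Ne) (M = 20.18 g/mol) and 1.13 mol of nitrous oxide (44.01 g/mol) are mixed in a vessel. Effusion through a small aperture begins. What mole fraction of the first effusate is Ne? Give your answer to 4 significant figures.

Rate_i ∝ x_i/√M_i (Graham's law weighted by mole fraction), so the effusate composition follows n_i/√M_i.
Mole fraction of Ne in the effusate = (n_Ne/√M_Ne) / (n_Ne/√M_Ne + n_N₂O/√M_N₂O)
= (2.79/√20.18) / (2.79/√20.18 + 1.13/√44.01) = 0.6211/(0.6211 + 0.1703) = 0.7848.

0.7848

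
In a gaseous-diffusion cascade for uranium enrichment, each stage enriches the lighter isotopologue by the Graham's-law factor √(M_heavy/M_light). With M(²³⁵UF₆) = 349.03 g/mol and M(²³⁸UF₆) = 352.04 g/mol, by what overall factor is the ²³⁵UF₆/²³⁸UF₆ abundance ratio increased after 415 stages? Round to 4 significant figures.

After 415 stages the ratio has grown by (√(352.04/349.03))^415 = (352.04/349.03)^(415/2).
= 1.00862^(415/2) = 5.940.

5.940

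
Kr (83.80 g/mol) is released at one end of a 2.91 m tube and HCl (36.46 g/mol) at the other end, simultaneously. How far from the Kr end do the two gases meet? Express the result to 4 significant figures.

Distances travelled in equal time are proportional to diffusion rates, so d_Kr/d_HCl = √(M_HCl/M_Kr) = √(36.46/83.80) = 0.6596.
With d_Kr + d_HCl = 2.91 m, d_HCl = 2.91/(1 + 0.6596) = 1.753 m.
d_Kr = 2.91 − 1.753 = 1.157 m.

1.157 m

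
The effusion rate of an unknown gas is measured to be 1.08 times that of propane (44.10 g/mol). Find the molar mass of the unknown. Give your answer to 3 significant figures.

37.8 g/mol

Since effusion rate ∝ 1/√M, rate_X/rate_C₃H₈ = √(M_C₃H₈/M_X).
1.08 = √(44.10/M_X)
M_X = 44.10 / 1.08² = 44.10 / 1.166 = 37.8 g/mol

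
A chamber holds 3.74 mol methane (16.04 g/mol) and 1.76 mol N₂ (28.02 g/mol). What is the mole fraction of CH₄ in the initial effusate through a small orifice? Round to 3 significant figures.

Each component's effusion rate ∝ (its partial pressure)·(1/√M) ∝ n_i/√M_i.
Mole fraction of CH₄ in the effusate = (n_CH₄/√M_CH₄) / (n_CH₄/√M_CH₄ + n_N₂/√M_N₂)
= (3.74/√16.04) / (3.74/√16.04 + 1.76/√28.02) = 0.9338/(0.9338 + 0.3325) = 0.737.

0.737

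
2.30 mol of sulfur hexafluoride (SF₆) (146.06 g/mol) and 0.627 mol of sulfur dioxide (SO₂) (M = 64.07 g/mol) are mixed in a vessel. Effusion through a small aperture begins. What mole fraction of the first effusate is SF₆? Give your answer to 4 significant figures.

0.7084

Each component's effusion rate ∝ (its partial pressure)·(1/√M) ∝ n_i/√M_i.
Mole fraction of SF₆ in the effusate = (n_SF₆/√M_SF₆) / (n_SF₆/√M_SF₆ + n_SO₂/√M_SO₂)
= (2.30/√146.06) / (2.30/√146.06 + 0.627/√64.07) = 0.1903/(0.1903 + 0.07833) = 0.7084.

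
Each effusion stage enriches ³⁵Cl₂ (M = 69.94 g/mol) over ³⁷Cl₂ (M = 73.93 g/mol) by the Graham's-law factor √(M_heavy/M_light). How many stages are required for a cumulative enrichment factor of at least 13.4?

94

With α = √(73.93/69.94) per stage, ln α = ½ ln(1.05705) = 0.02774.
Need α^N ≥ 13.4 ⇒ N ≥ ln(13.4) / ln α = 2.595 / 0.02774 = 93.55.
Minimum whole number of stages: N = 94.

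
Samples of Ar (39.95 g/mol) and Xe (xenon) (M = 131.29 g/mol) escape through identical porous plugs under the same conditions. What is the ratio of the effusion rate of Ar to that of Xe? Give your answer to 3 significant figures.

Using Graham's law: rate_Ar/rate_Xe = √(M_Xe/M_Ar) = √(131.29/39.95) = √3.286 = 1.81.

1.81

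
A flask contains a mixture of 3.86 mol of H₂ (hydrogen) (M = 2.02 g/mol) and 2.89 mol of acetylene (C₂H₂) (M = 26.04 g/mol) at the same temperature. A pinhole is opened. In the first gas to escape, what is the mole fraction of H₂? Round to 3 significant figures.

0.827

Rate_i ∝ x_i/√M_i (Graham's law weighted by mole fraction), so the effusate composition follows n_i/√M_i.
So x_H₂ in the escaping gas = (n_H₂/√M_H₂) / Σ(n_i/√M_i)
= (3.86/√2.02) / (3.86/√2.02 + 2.89/√26.04) = 2.716/(2.716 + 0.5663) = 0.827.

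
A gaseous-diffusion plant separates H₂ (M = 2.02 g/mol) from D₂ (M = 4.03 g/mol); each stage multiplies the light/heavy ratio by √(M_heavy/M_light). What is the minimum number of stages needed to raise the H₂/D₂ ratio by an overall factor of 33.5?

Single-stage factor α = √(4.03/2.02), so ln α = ½ ln(1.99505) = 0.3453.
Need α^N ≥ 33.5 ⇒ N ≥ ln(33.5) / ln α = 3.512 / 0.3453 = 10.17.
So at least 11 stages are needed.

11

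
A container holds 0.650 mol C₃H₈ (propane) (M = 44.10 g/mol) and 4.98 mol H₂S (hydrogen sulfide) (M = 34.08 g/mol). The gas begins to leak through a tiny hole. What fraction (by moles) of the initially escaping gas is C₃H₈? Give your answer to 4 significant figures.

The effusion rate of species i is ∝ p_i/√M_i ∝ n_i/√M_i.
So x_C₃H₈ in the escaping gas = (n_C₃H₈/√M_C₃H₈) / Σ(n_i/√M_i)
= (0.650/√44.10) / (0.650/√44.10 + 4.98/√34.08) = 0.09788/(0.09788 + 0.8531) = 0.1029.

0.1029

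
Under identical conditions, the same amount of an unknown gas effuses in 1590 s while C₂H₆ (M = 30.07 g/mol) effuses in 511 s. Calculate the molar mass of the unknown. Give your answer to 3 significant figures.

291 g/mol

From Graham's law, t_X/t_C₂H₆ = √(M_X/M_C₂H₆).
1590/511 = 3.112 = √(M_X/30.07)
M_X = 30.07 × 3.112² = 30.07 × 9.682 = 291 g/mol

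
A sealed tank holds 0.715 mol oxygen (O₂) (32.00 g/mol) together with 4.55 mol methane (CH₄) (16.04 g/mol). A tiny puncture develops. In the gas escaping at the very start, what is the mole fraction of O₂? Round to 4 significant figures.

0.1001

Each component's effusion rate ∝ (its partial pressure)·(1/√M) ∝ n_i/√M_i.
Mole fraction of O₂ in the effusate = (n_O₂/√M_O₂) / (n_O₂/√M_O₂ + n_CH₄/√M_CH₄)
= (0.715/√32.00) / (0.715/√32.00 + 4.55/√16.04) = 0.1264/(0.1264 + 1.136) = 0.1001.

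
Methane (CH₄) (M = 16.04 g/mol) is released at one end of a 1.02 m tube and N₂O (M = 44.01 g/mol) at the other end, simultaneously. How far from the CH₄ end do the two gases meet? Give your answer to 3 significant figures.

0.636 m

Graham's law gives d_CH₄/d_N₂O = rate_CH₄/rate_N₂O = √(M_N₂O/M_CH₄) = √(44.01/16.04) = 1.656.
With d_CH₄ + d_N₂O = 1.02 m, d_N₂O = 1.02/(1 + 1.656) = 0.3840 m.
d_CH₄ = 1.02 − 0.3840 = 0.636 m.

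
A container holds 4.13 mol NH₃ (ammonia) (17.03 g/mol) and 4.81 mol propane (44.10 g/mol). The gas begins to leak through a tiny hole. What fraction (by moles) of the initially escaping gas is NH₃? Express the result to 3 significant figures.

0.580

Rate_i ∝ x_i/√M_i (Graham's law weighted by mole fraction), so the effusate composition follows n_i/√M_i.
Mole fraction of NH₃ in the effusate = (n_NH₃/√M_NH₃) / (n_NH₃/√M_NH₃ + n_C₃H₈/√M_C₃H₈)
= (4.13/√17.03) / (4.13/√17.03 + 4.81/√44.10) = 1.001/(1.001 + 0.7243) = 0.580.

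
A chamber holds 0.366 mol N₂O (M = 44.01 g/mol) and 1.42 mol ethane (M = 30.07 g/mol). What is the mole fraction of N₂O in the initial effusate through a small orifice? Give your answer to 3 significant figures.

The effusion rate of species i is ∝ p_i/√M_i ∝ n_i/√M_i.
x_N₂O(eff) = (n_N₂O/√M_N₂O) / (n_N₂O/√M_N₂O + n_C₂H₆/√M_C₂H₆)
= (0.366/√44.01) / (0.366/√44.01 + 1.42/√30.07) = 0.05517/(0.05517 + 0.2590) = 0.176.

0.176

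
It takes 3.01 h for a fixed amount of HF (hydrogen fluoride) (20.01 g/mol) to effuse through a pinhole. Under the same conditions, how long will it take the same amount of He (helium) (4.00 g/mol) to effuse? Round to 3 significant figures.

From Graham's law, t_He/t_HF = √(M_He/M_HF) = √(4.00/20.01) = √0.1999 = 0.4471.
So the time for He is 3.01 × 0.4471 = 1.35 h.

1.35 h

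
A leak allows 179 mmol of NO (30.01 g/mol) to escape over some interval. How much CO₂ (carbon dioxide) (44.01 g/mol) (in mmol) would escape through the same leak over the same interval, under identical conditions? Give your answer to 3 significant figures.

Using Graham's law: rate_CO₂/rate_NO = √(M_NO/M_CO₂) = √(30.01/44.01) = √0.6819 = 0.8258.
So the amount for CO₂ is 179 × 0.8258 = 148 mmol.

148 mmol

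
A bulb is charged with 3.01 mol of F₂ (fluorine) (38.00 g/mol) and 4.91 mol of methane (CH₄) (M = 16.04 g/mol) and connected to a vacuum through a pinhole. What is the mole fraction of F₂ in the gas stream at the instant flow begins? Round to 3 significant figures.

Effusion rate of each component ∝ n_i/√M_i (partial pressure × 1/√M).
So x_F₂ in the escaping gas = (n_F₂/√M_F₂) / Σ(n_i/√M_i)
= (3.01/√38.00) / (3.01/√38.00 + 4.91/√16.04) = 0.4883/(0.4883 + 1.226) = 0.285.

0.285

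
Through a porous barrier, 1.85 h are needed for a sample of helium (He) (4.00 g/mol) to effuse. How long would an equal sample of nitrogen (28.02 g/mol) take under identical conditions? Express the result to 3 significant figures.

Since effusion rate ∝ 1/√M, t_N₂/t_He = √(M_N₂/M_He) = √(28.02/4.00) = √7.005 = 2.647.
So the time for N₂ is 1.85 × 2.647 = 4.90 h.

4.90 h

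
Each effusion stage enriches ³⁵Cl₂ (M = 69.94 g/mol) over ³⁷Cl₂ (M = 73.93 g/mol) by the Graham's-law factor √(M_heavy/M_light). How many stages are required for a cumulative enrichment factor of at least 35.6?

Single-stage factor α = √(73.93/69.94), so ln α = ½ ln(1.05705) = 0.02774.
Need α^N ≥ 35.6 ⇒ N ≥ ln(35.6) / ln α = 3.572 / 0.02774 = 128.78.
Rounding up, N = 129 stages.

129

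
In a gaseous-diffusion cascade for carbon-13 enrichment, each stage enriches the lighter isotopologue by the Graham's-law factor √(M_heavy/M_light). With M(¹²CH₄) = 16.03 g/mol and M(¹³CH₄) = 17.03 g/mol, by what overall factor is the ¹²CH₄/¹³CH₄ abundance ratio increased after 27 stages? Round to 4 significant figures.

Overall factor = α^27 with α = √(17.03/16.03), i.e. (17.03/16.03)^(27/2).
= 1.06238^(27/2) = 2.264.

2.264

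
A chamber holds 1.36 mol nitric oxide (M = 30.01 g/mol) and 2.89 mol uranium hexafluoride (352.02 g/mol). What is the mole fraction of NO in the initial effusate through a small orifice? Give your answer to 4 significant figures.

0.6171

Each component's effusion rate ∝ (its partial pressure)·(1/√M) ∝ n_i/√M_i.
x_NO(eff) = (n_NO/√M_NO) / (n_NO/√M_NO + n_UF₆/√M_UF₆)
= (1.36/√30.01) / (1.36/√30.01 + 2.89/√352.02) = 0.2483/(0.2483 + 0.1540) = 0.6171.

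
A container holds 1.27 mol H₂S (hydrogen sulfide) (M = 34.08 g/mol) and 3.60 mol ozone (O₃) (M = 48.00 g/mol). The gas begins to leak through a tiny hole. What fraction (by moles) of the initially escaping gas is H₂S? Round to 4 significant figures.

0.2951

Rate_i ∝ x_i/√M_i (Graham's law weighted by mole fraction), so the effusate composition follows n_i/√M_i.
Mole fraction of H₂S in the effusate = (n_H₂S/√M_H₂S) / (n_H₂S/√M_H₂S + n_O₃/√M_O₃)
= (1.27/√34.08) / (1.27/√34.08 + 3.60/√48.00) = 0.2175/(0.2175 + 0.5196) = 0.2951.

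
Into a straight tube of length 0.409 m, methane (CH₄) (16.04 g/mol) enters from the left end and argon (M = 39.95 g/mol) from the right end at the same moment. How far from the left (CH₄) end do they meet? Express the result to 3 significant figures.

The fronts meet when d_CH₄ + d_Ar = L with d_CH₄/d_Ar = √(M_Ar/M_CH₄) (Graham's law). Here √(M_Ar/M_CH₄) = √(39.95/16.04) = 1.578.
With d_CH₄ + d_Ar = 0.409 m, d_Ar = 0.409/(1 + 1.578) = 0.1586 m.
d_CH₄ = 0.409 − 0.1586 = 0.250 m.

0.250 m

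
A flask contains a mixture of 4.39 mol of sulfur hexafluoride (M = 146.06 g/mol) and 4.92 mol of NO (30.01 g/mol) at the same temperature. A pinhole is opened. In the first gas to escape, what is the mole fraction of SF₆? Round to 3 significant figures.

Rate_i ∝ x_i/√M_i (Graham's law weighted by mole fraction), so the effusate composition follows n_i/√M_i.
Mole fraction of SF₆ in the effusate = (n_SF₆/√M_SF₆) / (n_SF₆/√M_SF₆ + n_NO/√M_NO)
= (4.39/√146.06) / (4.39/√146.06 + 4.92/√30.01) = 0.3632/(0.3632 + 0.8981) = 0.288.

0.288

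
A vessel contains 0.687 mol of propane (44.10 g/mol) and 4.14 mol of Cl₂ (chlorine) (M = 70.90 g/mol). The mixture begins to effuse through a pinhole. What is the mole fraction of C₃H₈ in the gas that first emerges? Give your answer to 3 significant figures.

0.174

Rate_i ∝ x_i/√M_i (Graham's law weighted by mole fraction), so the effusate composition follows n_i/√M_i.
x_C₃H₈(eff) = (n_C₃H₈/√M_C₃H₈) / (n_C₃H₈/√M_C₃H₈ + n_Cl₂/√M_Cl₂)
= (0.687/√44.10) / (0.687/√44.10 + 4.14/√70.90) = 0.1035/(0.1035 + 0.4917) = 0.174.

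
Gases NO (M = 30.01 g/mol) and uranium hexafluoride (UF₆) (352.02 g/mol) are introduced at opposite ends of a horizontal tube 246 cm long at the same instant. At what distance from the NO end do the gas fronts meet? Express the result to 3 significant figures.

In equal time, each gas travels a distance ∝ its rate ∝ 1/√M, so d_NO/d_UF₆ = √(M_UF₆/M_NO) = √(352.02/30.01) = 3.425.
With d_NO + d_UF₆ = 246 cm, d_UF₆ = 246/(1 + 3.425) = 55.59 cm.
d_NO = 246 − 55.59 = 190 cm.

190 cm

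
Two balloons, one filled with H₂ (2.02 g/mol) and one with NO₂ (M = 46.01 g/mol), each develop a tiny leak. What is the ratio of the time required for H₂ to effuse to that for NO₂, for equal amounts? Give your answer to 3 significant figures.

Since effusion rate ∝ 1/√M, t_H₂/t_NO₂ = √(M_H₂/M_NO₂) = √(2.02/46.01) = √0.04390 = 0.210.

0.210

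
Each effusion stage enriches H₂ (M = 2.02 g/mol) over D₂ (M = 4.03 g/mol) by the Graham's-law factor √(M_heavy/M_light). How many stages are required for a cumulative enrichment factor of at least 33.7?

With α = √(4.03/2.02) per stage, ln α = ½ ln(1.99505) = 0.3453.
Need α^N ≥ 33.7 ⇒ N ≥ ln(33.7) / ln α = 3.517 / 0.3453 = 10.19.
So at least 11 stages are needed.

11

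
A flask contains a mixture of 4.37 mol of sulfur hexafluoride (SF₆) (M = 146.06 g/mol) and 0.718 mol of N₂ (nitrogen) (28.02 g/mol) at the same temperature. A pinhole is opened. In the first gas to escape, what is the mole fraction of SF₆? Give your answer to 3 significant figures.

Effusion rate of each component ∝ n_i/√M_i (partial pressure × 1/√M).
So x_SF₆ in the escaping gas = (n_SF₆/√M_SF₆) / Σ(n_i/√M_i)
= (4.37/√146.06) / (4.37/√146.06 + 0.718/√28.02) = 0.3616/(0.3616 + 0.1356) = 0.727.

0.727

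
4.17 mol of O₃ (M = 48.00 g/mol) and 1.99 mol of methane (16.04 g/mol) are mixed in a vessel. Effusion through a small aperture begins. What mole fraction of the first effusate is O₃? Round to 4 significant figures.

The effusion rate of species i is ∝ p_i/√M_i ∝ n_i/√M_i.
x_O₃(eff) = (n_O₃/√M_O₃) / (n_O₃/√M_O₃ + n_CH₄/√M_CH₄)
= (4.17/√48.00) / (4.17/√48.00 + 1.99/√16.04) = 0.6019/(0.6019 + 0.4969) = 0.5478.

0.5478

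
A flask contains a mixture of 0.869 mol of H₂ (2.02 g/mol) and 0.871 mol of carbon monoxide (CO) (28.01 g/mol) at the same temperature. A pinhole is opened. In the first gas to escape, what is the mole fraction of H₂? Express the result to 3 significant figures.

0.788

The effusion rate of species i is ∝ p_i/√M_i ∝ n_i/√M_i.
So x_H₂ in the escaping gas = (n_H₂/√M_H₂) / Σ(n_i/√M_i)
= (0.869/√2.02) / (0.869/√2.02 + 0.871/√28.01) = 0.6114/(0.6114 + 0.1646) = 0.788.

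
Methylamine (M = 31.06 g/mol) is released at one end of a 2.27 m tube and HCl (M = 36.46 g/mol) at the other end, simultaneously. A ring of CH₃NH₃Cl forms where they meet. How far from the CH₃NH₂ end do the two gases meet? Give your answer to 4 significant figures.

Distances travelled in equal time are proportional to diffusion rates, so d_CH₃NH₂/d_HCl = √(M_HCl/M_CH₃NH₂) = √(36.46/31.06) = 1.083.
With d_CH₃NH₂ + d_HCl = 2.27 m, d_HCl = 2.27/(1 + 1.083) = 1.090 m.
d_CH₃NH₂ = 2.27 − 1.090 = 1.180 m.

1.180 m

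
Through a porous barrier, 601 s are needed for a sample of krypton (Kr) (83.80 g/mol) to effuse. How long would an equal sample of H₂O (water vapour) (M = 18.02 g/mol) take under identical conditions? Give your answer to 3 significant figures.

279 s

From Graham's law, t_H₂O/t_Kr = √(M_H₂O/M_Kr) = √(18.02/83.80) = √0.2150 = 0.4637.
So the time for H₂O is 601 × 0.4637 = 279 s.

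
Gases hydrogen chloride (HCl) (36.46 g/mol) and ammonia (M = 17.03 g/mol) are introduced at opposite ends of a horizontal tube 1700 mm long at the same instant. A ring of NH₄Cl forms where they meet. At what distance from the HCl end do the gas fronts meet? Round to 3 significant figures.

690 mm

Distances travelled in equal time are proportional to diffusion rates, so d_HCl/d_NH₃ = √(M_NH₃/M_HCl) = √(17.03/36.46) = 0.6834.
With d_HCl + d_NH₃ = 1700 mm, d_NH₃ = 1700/(1 + 0.6834) = 1010 mm.
d_HCl = 1700 − 1010 = 690 mm.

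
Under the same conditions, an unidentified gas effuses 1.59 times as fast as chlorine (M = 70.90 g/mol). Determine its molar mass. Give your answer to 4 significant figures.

Using Graham's law: rate_X/rate_Cl₂ = √(M_Cl₂/M_X).
1.59 = √(70.90/M_X)
M_X = 70.90 / 1.59² = 70.90 / 2.528 = 28.04 g/mol

28.04 g/mol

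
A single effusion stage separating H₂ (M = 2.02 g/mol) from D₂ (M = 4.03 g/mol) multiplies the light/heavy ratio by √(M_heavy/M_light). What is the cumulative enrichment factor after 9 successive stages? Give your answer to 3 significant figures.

Each stage multiplies the ratio by α = √(4.03/2.02), so after 9 stages the overall factor is α^9 = (4.03/2.02)^(9/2).
= 1.99505^(9/2) = 22.4.

22.4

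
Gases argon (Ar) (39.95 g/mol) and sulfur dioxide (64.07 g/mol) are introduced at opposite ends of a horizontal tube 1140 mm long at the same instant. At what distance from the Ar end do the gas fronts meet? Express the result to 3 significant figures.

Distances travelled in equal time are proportional to diffusion rates, so d_Ar/d_SO₂ = √(M_SO₂/M_Ar) = √(64.07/39.95) = 1.266.
With d_Ar + d_SO₂ = 1140 mm, d_SO₂ = 1140/(1 + 1.266) = 503.0 mm.
d_Ar = 1140 − 503.0 = 637 mm.

637 mm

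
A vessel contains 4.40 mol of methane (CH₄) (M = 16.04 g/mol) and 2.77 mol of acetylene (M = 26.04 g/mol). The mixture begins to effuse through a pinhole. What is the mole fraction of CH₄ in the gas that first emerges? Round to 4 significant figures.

Rate_i ∝ x_i/√M_i (Graham's law weighted by mole fraction), so the effusate composition follows n_i/√M_i.
x_CH₄(eff) = (n_CH₄/√M_CH₄) / (n_CH₄/√M_CH₄ + n_C₂H₂/√M_C₂H₂)
= (4.40/√16.04) / (4.40/√16.04 + 2.77/√26.04) = 1.099/(1.099 + 0.5428) = 0.6693.

0.6693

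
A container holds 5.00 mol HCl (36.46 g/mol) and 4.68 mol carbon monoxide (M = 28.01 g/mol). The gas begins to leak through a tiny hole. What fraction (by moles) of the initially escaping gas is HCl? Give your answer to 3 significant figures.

Rate_i ∝ x_i/√M_i (Graham's law weighted by mole fraction), so the effusate composition follows n_i/√M_i.
Mole fraction of HCl in the effusate = (n_HCl/√M_HCl) / (n_HCl/√M_HCl + n_CO/√M_CO)
= (5.00/√36.46) / (5.00/√36.46 + 4.68/√28.01) = 0.8281/(0.8281 + 0.8843) = 0.484.

0.484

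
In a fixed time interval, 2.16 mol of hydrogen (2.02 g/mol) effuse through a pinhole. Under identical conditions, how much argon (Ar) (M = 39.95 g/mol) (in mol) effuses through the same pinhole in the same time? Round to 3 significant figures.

Graham's law gives rate_Ar/rate_H₂ = √(M_H₂/M_Ar) = √(2.02/39.95) = √0.05056 = 0.2249.
So the amount for Ar is 2.16 × 0.2249 = 0.486 mol.

0.486 mol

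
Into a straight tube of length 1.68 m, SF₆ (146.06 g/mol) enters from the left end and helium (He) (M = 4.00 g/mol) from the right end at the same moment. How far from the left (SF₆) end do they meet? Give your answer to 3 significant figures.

Distances travelled in equal time are proportional to diffusion rates, so d_SF₆/d_He = √(M_He/M_SF₆) = √(4.00/146.06) = 0.1655.
With d_SF₆ + d_He = 1.68 m, d_He = 1.68/(1 + 0.1655) = 1.441 m.
d_SF₆ = 1.68 − 1.441 = 0.239 m.

0.239 m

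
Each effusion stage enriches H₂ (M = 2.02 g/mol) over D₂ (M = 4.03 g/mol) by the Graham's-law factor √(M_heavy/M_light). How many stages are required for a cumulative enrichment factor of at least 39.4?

Per stage α = (4.03/2.02)^(1/2) = 1.99505^0.5, giving ln α = 0.3453.
Need α^N ≥ 39.4 ⇒ N ≥ ln(39.4) / ln α = 3.674 / 0.3453 = 10.64.
Minimum whole number of stages: N = 11.

11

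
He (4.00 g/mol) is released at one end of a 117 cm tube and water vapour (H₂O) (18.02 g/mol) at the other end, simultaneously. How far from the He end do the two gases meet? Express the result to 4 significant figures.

79.53 cm

In equal time, each gas travels a distance ∝ its rate ∝ 1/√M, so d_He/d_H₂O = √(M_H₂O/M_He) = √(18.02/4.00) = 2.122.
With d_He + d_H₂O = 117 cm, d_H₂O = 117/(1 + 2.122) = 37.47 cm.
d_He = 117 − 37.47 = 79.53 cm.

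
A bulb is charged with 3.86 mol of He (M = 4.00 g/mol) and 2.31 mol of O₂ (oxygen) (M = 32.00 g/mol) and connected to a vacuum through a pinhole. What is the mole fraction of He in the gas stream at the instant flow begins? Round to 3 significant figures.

0.825

Rate_i ∝ x_i/√M_i (Graham's law weighted by mole fraction), so the effusate composition follows n_i/√M_i.
x_He(eff) = (n_He/√M_He) / (n_He/√M_He + n_O₂/√M_O₂)
= (3.86/√4.00) / (3.86/√4.00 + 2.31/√32.00) = 1.930/(1.930 + 0.4084) = 0.825.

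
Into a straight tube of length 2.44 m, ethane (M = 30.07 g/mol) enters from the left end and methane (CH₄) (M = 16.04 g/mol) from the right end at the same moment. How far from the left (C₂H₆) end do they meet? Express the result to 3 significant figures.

In equal time, each gas travels a distance ∝ its rate ∝ 1/√M, so d_C₂H₆/d_CH₄ = √(M_CH₄/M_C₂H₆) = √(16.04/30.07) = 0.7304.
With d_C₂H₆ + d_CH₄ = 2.44 m, d_CH₄ = 2.44/(1 + 0.7304) = 1.410 m.
d_C₂H₆ = 2.44 − 1.410 = 1.03 m.

1.03 m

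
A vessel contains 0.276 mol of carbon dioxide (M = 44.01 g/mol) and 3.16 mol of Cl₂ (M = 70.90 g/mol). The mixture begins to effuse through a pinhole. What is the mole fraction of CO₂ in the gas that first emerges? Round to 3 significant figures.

0.0998

The effusion rate of species i is ∝ p_i/√M_i ∝ n_i/√M_i.
Mole fraction of CO₂ in the effusate = (n_CO₂/√M_CO₂) / (n_CO₂/√M_CO₂ + n_Cl₂/√M_Cl₂)
= (0.276/√44.01) / (0.276/√44.01 + 3.16/√70.90) = 0.04160/(0.04160 + 0.3753) = 0.0998.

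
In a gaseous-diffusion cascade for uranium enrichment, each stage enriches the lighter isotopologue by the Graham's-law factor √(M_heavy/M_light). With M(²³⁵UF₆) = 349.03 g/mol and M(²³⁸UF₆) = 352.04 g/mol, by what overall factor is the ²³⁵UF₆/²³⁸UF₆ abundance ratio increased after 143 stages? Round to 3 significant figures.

1.85

Overall factor = α^143 with α = √(352.04/349.03), i.e. (352.04/349.03)^(143/2).
= 1.00862^(143/2) = 1.85.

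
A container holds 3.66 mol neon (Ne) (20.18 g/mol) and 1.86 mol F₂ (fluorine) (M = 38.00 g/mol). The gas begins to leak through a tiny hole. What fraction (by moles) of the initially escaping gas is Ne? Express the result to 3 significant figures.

Rate_i ∝ x_i/√M_i (Graham's law weighted by mole fraction), so the effusate composition follows n_i/√M_i.
Mole fraction of Ne in the effusate = (n_Ne/√M_Ne) / (n_Ne/√M_Ne + n_F₂/√M_F₂)
= (3.66/√20.18) / (3.66/√20.18 + 1.86/√38.00) = 0.8147/(0.8147 + 0.3017) = 0.730.

0.730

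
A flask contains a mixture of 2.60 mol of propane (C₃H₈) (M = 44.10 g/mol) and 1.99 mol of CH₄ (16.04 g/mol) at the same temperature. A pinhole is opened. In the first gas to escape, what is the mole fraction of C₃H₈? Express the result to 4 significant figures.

0.4407

Rate_i ∝ x_i/√M_i (Graham's law weighted by mole fraction), so the effusate composition follows n_i/√M_i.
So x_C₃H₈ in the escaping gas = (n_C₃H₈/√M_C₃H₈) / Σ(n_i/√M_i)
= (2.60/√44.10) / (2.60/√44.10 + 1.99/√16.04) = 0.3915/(0.3915 + 0.4969) = 0.4407.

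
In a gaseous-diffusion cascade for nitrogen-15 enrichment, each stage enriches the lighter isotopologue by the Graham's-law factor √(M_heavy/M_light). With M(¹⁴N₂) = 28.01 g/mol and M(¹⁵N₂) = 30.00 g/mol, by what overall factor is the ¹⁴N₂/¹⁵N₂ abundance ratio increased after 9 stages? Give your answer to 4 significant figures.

The single-stage factor is √(M_heavy/M_light), so 9 stages give [√(30.00/28.01)]^9 = (30.00/28.01)^(9/2).
= 1.07105^(9/2) = 1.362.

1.362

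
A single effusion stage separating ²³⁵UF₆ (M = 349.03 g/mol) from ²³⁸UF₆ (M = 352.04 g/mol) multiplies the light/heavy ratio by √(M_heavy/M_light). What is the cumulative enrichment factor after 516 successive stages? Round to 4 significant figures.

Overall factor = α^516 with α = √(352.04/349.03), i.e. (352.04/349.03)^(516/2).
= 1.00862^258 = 9.165.

9.165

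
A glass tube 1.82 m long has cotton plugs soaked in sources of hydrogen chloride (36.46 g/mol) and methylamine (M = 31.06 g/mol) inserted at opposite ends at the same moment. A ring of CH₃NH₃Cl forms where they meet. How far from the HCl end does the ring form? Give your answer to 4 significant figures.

The fronts meet when d_HCl + d_CH₃NH₂ = L with d_HCl/d_CH₃NH₂ = √(M_CH₃NH₂/M_HCl) (Graham's law). Here √(M_CH₃NH₂/M_HCl) = √(31.06/36.46) = 0.9230.
With d_HCl + d_CH₃NH₂ = 1.82 m, d_CH₃NH₂ = 1.82/(1 + 0.9230) = 0.9464 m.
d_HCl = 1.82 − 0.9464 = 0.8736 m.

0.8736 m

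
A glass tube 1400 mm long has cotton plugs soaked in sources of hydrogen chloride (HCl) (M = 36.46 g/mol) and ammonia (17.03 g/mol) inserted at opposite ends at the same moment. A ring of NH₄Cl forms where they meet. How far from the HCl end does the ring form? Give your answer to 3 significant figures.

568 mm

In equal time, each gas travels a distance ∝ its rate ∝ 1/√M, so d_HCl/d_NH₃ = √(M_NH₃/M_HCl) = √(17.03/36.46) = 0.6834.
With d_HCl + d_NH₃ = 1400 mm, d_NH₃ = 1400/(1 + 0.6834) = 831.6 mm.
d_HCl = 1400 − 831.6 = 568 mm.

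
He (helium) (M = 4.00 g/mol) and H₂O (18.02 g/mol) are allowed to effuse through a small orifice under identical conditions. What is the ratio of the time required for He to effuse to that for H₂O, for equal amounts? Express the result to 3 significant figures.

0.471

Graham's law gives t_He/t_H₂O = √(M_He/M_H₂O) = √(4.00/18.02) = √0.2220 = 0.471.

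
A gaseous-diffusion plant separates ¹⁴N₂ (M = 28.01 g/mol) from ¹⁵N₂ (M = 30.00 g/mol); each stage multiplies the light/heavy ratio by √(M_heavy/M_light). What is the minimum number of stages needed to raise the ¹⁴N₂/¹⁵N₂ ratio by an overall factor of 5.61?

With α = √(30.00/28.01) per stage, ln α = ½ ln(1.07105) = 0.03432.
Need α^N ≥ 5.61 ⇒ N ≥ ln(5.61) / ln α = 1.725 / 0.03432 = 50.25.
Minimum whole number of stages: N = 51.

51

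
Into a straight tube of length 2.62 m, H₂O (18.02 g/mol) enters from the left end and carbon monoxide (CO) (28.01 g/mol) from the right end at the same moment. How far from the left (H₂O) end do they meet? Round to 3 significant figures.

The fronts meet when d_H₂O + d_CO = L with d_H₂O/d_CO = √(M_CO/M_H₂O) (Graham's law). Here √(M_CO/M_H₂O) = √(28.01/18.02) = 1.247.
With d_H₂O + d_CO = 2.62 m, d_CO = 2.62/(1 + 1.247) = 1.166 m.
d_H₂O = 2.62 − 1.166 = 1.45 m.

1.45 m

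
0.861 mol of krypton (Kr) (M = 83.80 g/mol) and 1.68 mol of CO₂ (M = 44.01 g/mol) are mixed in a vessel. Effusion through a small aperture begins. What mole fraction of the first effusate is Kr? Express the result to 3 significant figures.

0.271

The effusion rate of species i is ∝ p_i/√M_i ∝ n_i/√M_i.
So x_Kr in the escaping gas = (n_Kr/√M_Kr) / Σ(n_i/√M_i)
= (0.861/√83.80) / (0.861/√83.80 + 1.68/√44.01) = 0.09405/(0.09405 + 0.2532) = 0.271.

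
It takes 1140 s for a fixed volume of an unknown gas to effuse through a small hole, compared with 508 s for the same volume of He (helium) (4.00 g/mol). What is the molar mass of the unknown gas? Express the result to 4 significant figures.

20.14 g/mol

Since effusion rate ∝ 1/√M, t_X/t_He = √(M_X/M_He).
1140/508 = 2.244 = √(M_X/4.00)
M_X = 4.00 × 2.244² = 4.00 × 5.036 = 20.14 g/mol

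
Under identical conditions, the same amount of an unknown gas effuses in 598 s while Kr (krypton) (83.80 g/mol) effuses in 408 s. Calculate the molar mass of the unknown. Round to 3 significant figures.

Since effusion rate ∝ 1/√M, t_X/t_Kr = √(M_X/M_Kr).
598/408 = 1.466 = √(M_X/83.80)
M_X = 83.80 × 1.466² = 83.80 × 2.148 = 180 g/mol

180 g/mol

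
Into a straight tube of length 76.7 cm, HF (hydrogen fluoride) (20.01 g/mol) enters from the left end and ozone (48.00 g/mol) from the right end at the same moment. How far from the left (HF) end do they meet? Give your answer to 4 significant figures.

46.61 cm

The fronts meet when d_HF + d_O₃ = L with d_HF/d_O₃ = √(M_O₃/M_HF) (Graham's law). Here √(M_O₃/M_HF) = √(48.00/20.01) = 1.549.
With d_HF + d_O₃ = 76.7 cm, d_O₃ = 76.7/(1 + 1.549) = 30.09 cm.
d_HF = 76.7 − 30.09 = 46.61 cm.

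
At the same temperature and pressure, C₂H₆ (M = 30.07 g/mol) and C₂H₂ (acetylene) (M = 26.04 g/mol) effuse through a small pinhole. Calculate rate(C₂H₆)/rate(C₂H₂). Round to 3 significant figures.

0.931

From Graham's law, rate_C₂H₆/rate_C₂H₂ = √(M_C₂H₂/M_C₂H₆) = √(26.04/30.07) = √0.8660 = 0.931.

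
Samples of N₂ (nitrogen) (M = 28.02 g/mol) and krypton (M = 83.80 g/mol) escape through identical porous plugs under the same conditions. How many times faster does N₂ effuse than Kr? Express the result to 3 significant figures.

Using Graham's law: rate_N₂/rate_Kr = √(M_Kr/M_N₂) = √(83.80/28.02) = √2.991 = 1.73.

1.73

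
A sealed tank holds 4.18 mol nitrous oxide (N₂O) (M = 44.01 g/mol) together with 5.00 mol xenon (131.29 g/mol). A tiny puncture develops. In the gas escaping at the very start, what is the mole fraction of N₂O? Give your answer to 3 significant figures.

0.591

The effusion rate of species i is ∝ p_i/√M_i ∝ n_i/√M_i.
So x_N₂O in the escaping gas = (n_N₂O/√M_N₂O) / Σ(n_i/√M_i)
= (4.18/√44.01) / (4.18/√44.01 + 5.00/√131.29) = 0.6301/(0.6301 + 0.4364) = 0.591.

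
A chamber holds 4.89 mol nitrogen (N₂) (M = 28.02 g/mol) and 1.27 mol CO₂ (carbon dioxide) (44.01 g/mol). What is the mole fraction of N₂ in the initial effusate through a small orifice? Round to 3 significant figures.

0.828

Rate_i ∝ x_i/√M_i (Graham's law weighted by mole fraction), so the effusate composition follows n_i/√M_i.
x_N₂(eff) = (n_N₂/√M_N₂) / (n_N₂/√M_N₂ + n_CO₂/√M_CO₂)
= (4.89/√28.02) / (4.89/√28.02 + 1.27/√44.01) = 0.9238/(0.9238 + 0.1914) = 0.828.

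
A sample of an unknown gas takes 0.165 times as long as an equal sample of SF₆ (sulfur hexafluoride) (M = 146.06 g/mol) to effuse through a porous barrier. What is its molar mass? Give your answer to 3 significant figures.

3.98 g/mol

From Graham's law, t_X/t_SF₆ = √(M_X/M_SF₆).
0.165 = √(M_X/146.06)
M_X = 146.06 × 0.165² = 146.06 × 0.02723 = 3.98 g/mol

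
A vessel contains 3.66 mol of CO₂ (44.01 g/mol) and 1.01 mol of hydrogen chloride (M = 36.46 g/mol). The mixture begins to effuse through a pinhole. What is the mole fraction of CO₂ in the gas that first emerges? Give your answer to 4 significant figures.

0.7674

Effusion rate of each component ∝ n_i/√M_i (partial pressure × 1/√M).
Mole fraction of CO₂ in the effusate = (n_CO₂/√M_CO₂) / (n_CO₂/√M_CO₂ + n_HCl/√M_HCl)
= (3.66/√44.01) / (3.66/√44.01 + 1.01/√36.46) = 0.5517/(0.5517 + 0.1673) = 0.7674.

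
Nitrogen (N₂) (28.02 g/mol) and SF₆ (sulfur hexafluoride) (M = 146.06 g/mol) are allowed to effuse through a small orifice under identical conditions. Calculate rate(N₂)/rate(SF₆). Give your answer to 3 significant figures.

By Graham's law, rate_N₂/rate_SF₆ = √(M_SF₆/M_N₂) = √(146.06/28.02) = √5.213 = 2.28.

2.28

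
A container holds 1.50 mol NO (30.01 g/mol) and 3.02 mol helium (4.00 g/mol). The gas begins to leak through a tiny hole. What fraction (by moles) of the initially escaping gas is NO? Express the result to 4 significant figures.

Rate_i ∝ x_i/√M_i (Graham's law weighted by mole fraction), so the effusate composition follows n_i/√M_i.
So x_NO in the escaping gas = (n_NO/√M_NO) / Σ(n_i/√M_i)
= (1.50/√30.01) / (1.50/√30.01 + 3.02/√4.00) = 0.2738/(0.2738 + 1.510) = 0.1535.

0.1535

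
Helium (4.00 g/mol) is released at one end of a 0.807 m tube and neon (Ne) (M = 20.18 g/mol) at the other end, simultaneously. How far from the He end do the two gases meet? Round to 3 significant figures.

In equal time, each gas travels a distance ∝ its rate ∝ 1/√M, so d_He/d_Ne = √(M_Ne/M_He) = √(20.18/4.00) = 2.246.
With d_He + d_Ne = 0.807 m, d_Ne = 0.807/(1 + 2.246) = 0.2486 m.
d_He = 0.807 − 0.2486 = 0.558 m.

0.558 m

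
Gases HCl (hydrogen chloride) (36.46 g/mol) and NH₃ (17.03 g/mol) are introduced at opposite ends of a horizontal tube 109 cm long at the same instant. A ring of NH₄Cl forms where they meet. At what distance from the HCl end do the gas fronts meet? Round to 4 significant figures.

Distances travelled in equal time are proportional to diffusion rates, so d_HCl/d_NH₃ = √(M_NH₃/M_HCl) = √(17.03/36.46) = 0.6834.
With d_HCl + d_NH₃ = 109 cm, d_NH₃ = 109/(1 + 0.6834) = 64.75 cm.
d_HCl = 109 − 64.75 = 44.25 cm.

44.25 cm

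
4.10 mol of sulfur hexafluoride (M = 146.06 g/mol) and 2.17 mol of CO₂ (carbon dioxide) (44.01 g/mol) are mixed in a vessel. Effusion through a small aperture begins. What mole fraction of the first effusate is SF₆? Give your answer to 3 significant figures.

Effusion rate of each component ∝ n_i/√M_i (partial pressure × 1/√M).
So x_SF₆ in the escaping gas = (n_SF₆/√M_SF₆) / Σ(n_i/√M_i)
= (4.10/√146.06) / (4.10/√146.06 + 2.17/√44.01) = 0.3392/(0.3392 + 0.3271) = 0.509.

0.509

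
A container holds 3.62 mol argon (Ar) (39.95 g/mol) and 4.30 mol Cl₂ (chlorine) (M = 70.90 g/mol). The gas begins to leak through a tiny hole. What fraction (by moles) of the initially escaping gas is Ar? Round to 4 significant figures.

0.5286

Rate_i ∝ x_i/√M_i (Graham's law weighted by mole fraction), so the effusate composition follows n_i/√M_i.
Mole fraction of Ar in the effusate = (n_Ar/√M_Ar) / (n_Ar/√M_Ar + n_Cl₂/√M_Cl₂)
= (3.62/√39.95) / (3.62/√39.95 + 4.30/√70.90) = 0.5727/(0.5727 + 0.5107) = 0.5286.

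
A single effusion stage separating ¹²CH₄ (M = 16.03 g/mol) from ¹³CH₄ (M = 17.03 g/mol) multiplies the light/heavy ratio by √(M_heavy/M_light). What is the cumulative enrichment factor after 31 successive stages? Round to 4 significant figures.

2.555

The single-stage factor is √(M_heavy/M_light), so 31 stages give [√(17.03/16.03)]^31 = (17.03/16.03)^(31/2).
= 1.06238^(31/2) = 2.555.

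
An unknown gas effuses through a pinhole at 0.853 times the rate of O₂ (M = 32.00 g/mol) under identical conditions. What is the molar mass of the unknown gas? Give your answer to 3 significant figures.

Graham's law gives rate_X/rate_O₂ = √(M_O₂/M_X).
0.853 = √(32.00/M_X)
M_X = 32.00 / 0.853² = 32.00 / 0.7276 = 44.0 g/mol

44.0 g/mol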